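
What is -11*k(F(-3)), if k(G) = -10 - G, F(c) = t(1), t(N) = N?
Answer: 121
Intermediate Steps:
F(c) = 1
-11*k(F(-3)) = -11*(-10 - 1*1) = -11*(-10 - 1) = -11*(-11) = 121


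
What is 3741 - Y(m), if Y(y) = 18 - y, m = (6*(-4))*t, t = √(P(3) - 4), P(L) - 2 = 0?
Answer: 3723 - 24*I*√2 ≈ 3723.0 - 33.941*I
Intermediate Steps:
P(L) = 2 (P(L) = 2 + 0 = 2)
t = I*√2 (t = √(2 - 4) = √(-2) = I*√2 ≈ 1.4142*I)
m = -24*I*√2 (m = (6*(-4))*(I*√2) = -24*I*√2 ≈ -33.941*I)
3741 - Y(m) = 3741 - (18 - (-24)*I*√2) = 3741 - (18 + 24*I*√2) = 3741 + (-18 - 24*I*√2) = 3723 - 24*I*√2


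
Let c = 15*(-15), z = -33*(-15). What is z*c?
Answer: -111375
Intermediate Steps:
z = 495
c = -225
z*c = 495*(-225) = -111375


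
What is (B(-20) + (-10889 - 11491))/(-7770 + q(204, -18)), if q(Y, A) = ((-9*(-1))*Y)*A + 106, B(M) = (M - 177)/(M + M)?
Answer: 895003/1628480 ≈ 0.54959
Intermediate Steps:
B(M) = (-177 + M)/(2*M) (B(M) = (-177 + M)/((2*M)) = (-177 + M)*(1/(2*M)) = (-177 + M)/(2*M))
q(Y, A) = 106 + 9*A*Y (q(Y, A) = (9*Y)*A + 106 = 9*A*Y + 106 = 106 + 9*A*Y)
(B(-20) + (-10889 - 11491))/(-7770 + q(204, -18)) = ((½)*(-177 - 20)/(-20) + (-10889 - 11491))/(-7770 + (106 + 9*(-18)*204)) = ((½)*(-1/20)*(-197) - 22380)/(-7770 + (106 - 33048)) = (197/40 - 22380)/(-7770 - 32942) = -895003/40/(-40712) = -895003/40*(-1/40712) = 895003/1628480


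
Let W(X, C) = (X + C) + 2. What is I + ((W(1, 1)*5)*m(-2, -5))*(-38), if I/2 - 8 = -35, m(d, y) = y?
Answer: 3746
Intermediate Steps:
I = -54 (I = 16 + 2*(-35) = 16 - 70 = -54)
W(X, C) = 2 + C + X (W(X, C) = (C + X) + 2 = 2 + C + X)
I + ((W(1, 1)*5)*m(-2, -5))*(-38) = -54 + (((2 + 1 + 1)*5)*(-5))*(-38) = -54 + ((4*5)*(-5))*(-38) = -54 + (20*(-5))*(-38) = -54 - 100*(-38) = -54 + 3800 = 3746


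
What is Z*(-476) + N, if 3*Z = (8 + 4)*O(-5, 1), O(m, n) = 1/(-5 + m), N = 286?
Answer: 2382/5 ≈ 476.40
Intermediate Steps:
Z = -2/5 (Z = ((8 + 4)/(-5 - 5))/3 = (12/(-10))/3 = (12*(-1/10))/3 = (1/3)*(-6/5) = -2/5 ≈ -0.40000)
Z*(-476) + N = -2/5*(-476) + 286 = 952/5 + 286 = 2382/5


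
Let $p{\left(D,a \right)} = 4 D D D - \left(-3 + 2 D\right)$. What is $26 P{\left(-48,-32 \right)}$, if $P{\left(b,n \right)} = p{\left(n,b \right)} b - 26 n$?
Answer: $163515872$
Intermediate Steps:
$p{\left(D,a \right)} = 3 - 2 D + 4 D^{3}$ ($p{\left(D,a \right)} = 4 D^{2} D - \left(-3 + 2 D\right) = 4 D^{3} - \left(-3 + 2 D\right) = 3 - 2 D + 4 D^{3}$)
$P{\left(b,n \right)} = - 26 n + b \left(3 - 2 n + 4 n^{3}\right)$ ($P{\left(b,n \right)} = \left(3 - 2 n + 4 n^{3}\right) b - 26 n = b \left(3 - 2 n + 4 n^{3}\right) - 26 n = - 26 n + b \left(3 - 2 n + 4 n^{3}\right)$)
$26 P{\left(-48,-32 \right)} = 26 \left(\left(-26\right) \left(-32\right) - 48 \left(3 - -64 + 4 \left(-32\right)^{3}\right)\right) = 26 \left(832 - 48 \left(3 + 64 + 4 \left(-32768\right)\right)\right) = 26 \left(832 - 48 \left(3 + 64 - 131072\right)\right) = 26 \left(832 - -6288240\right) = 26 \left(832 + 6288240\right) = 26 \cdot 6289072 = 163515872$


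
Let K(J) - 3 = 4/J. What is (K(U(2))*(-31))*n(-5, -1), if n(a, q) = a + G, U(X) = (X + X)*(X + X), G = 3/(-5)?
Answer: 2821/5 ≈ 564.20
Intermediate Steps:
G = -⅗ (G = 3*(-⅕) = -⅗ ≈ -0.60000)
U(X) = 4*X² (U(X) = (2*X)*(2*X) = 4*X²)
K(J) = 3 + 4/J
n(a, q) = -⅗ + a (n(a, q) = a - ⅗ = -⅗ + a)
(K(U(2))*(-31))*n(-5, -1) = ((3 + 4/((4*2²)))*(-31))*(-⅗ - 5) = ((3 + 4/((4*4)))*(-31))*(-28/5) = ((3 + 4/16)*(-31))*(-28/5) = ((3 + 4*(1/16))*(-31))*(-28/5) = ((3 + ¼)*(-31))*(-28/5) = ((13/4)*(-31))*(-28/5) = -403/4*(-28/5) = 2821/5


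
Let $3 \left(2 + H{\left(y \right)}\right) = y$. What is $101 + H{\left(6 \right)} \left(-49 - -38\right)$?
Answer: $101$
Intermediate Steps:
$H{\left(y \right)} = -2 + \frac{y}{3}$
$101 + H{\left(6 \right)} \left(-49 - -38\right) = 101 + \left(-2 + \frac{1}{3} \cdot 6\right) \left(-49 - -38\right) = 101 + \left(-2 + 2\right) \left(-49 + 38\right) = 101 + 0 \left(-11\right) = 101 + 0 = 101$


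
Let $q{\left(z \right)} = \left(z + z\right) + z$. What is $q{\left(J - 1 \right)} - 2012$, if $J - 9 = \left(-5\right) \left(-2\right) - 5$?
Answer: $-1973$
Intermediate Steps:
$J = 14$ ($J = 9 - -5 = 9 + \left(10 - 5\right) = 9 + 5 = 14$)
$q{\left(z \right)} = 3 z$ ($q{\left(z \right)} = 2 z + z = 3 z$)
$q{\left(J - 1 \right)} - 2012 = 3 \left(14 - 1\right) - 2012 = 3 \cdot 13 - 2012 = 39 - 2012 = -1973$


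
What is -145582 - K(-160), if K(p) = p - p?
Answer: -145582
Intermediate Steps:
K(p) = 0
-145582 - K(-160) = -145582 - 1*0 = -145582 + 0 = -145582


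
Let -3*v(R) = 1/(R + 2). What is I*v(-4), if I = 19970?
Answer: 9985/3 ≈ 3328.3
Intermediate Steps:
v(R) = -1/(3*(2 + R)) (v(R) = -1/(3*(R + 2)) = -1/(3*(2 + R)))
I*v(-4) = 19970*(-1/(6 + 3*(-4))) = 19970*(-1/(6 - 12)) = 19970*(-1/(-6)) = 19970*(-1*(-⅙)) = 19970*(⅙) = 9985/3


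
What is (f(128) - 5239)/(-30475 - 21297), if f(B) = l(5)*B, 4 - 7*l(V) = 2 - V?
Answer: 5111/51772 ≈ 0.098721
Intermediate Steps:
l(V) = 2/7 + V/7 (l(V) = 4/7 - (2 - V)/7 = 4/7 + (-2/7 + V/7) = 2/7 + V/7)
f(B) = B (f(B) = (2/7 + (⅐)*5)*B = (2/7 + 5/7)*B = 1*B = B)
(f(128) - 5239)/(-30475 - 21297) = (128 - 5239)/(-30475 - 21297) = -5111/(-51772) = -5111*(-1/51772) = 5111/51772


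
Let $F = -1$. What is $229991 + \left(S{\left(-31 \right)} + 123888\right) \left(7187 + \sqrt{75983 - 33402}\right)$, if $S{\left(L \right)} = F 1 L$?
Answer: $890835844 + 867433 \sqrt{869} \approx 9.1641 \cdot 10^{8}$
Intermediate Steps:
$S{\left(L \right)} = - L$ ($S{\left(L \right)} = \left(-1\right) 1 L = - L$)
$229991 + \left(S{\left(-31 \right)} + 123888\right) \left(7187 + \sqrt{75983 - 33402}\right) = 229991 + \left(\left(-1\right) \left(-31\right) + 123888\right) \left(7187 + \sqrt{75983 - 33402}\right) = 229991 + \left(31 + 123888\right) \left(7187 + \sqrt{42581}\right) = 229991 + 123919 \left(7187 + 7 \sqrt{869}\right) = 229991 + \left(890605853 + 867433 \sqrt{869}\right) = 890835844 + 867433 \sqrt{869}$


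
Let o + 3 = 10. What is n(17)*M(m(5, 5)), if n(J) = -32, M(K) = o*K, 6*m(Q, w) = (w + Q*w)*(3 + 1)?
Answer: -4480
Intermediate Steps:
o = 7 (o = -3 + 10 = 7)
m(Q, w) = 2*w/3 + 2*Q*w/3 (m(Q, w) = ((w + Q*w)*(3 + 1))/6 = ((w + Q*w)*4)/6 = (4*w + 4*Q*w)/6 = 2*w/3 + 2*Q*w/3)
M(K) = 7*K
n(17)*M(m(5, 5)) = -224*(⅔)*5*(1 + 5) = -224*(⅔)*5*6 = -224*20 = -32*140 = -4480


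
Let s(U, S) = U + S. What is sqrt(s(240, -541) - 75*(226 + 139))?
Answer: 2*I*sqrt(6919) ≈ 166.36*I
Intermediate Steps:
s(U, S) = S + U
sqrt(s(240, -541) - 75*(226 + 139)) = sqrt((-541 + 240) - 75*(226 + 139)) = sqrt(-301 - 75*365) = sqrt(-301 - 27375) = sqrt(-27676) = 2*I*sqrt(6919)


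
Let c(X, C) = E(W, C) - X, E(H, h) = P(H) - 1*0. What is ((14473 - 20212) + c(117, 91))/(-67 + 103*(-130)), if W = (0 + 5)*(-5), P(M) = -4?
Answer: 5860/13457 ≈ 0.43546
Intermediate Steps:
W = -25 (W = 5*(-5) = -25)
E(H, h) = -4 (E(H, h) = -4 - 1*0 = -4 + 0 = -4)
c(X, C) = -4 - X
((14473 - 20212) + c(117, 91))/(-67 + 103*(-130)) = ((14473 - 20212) + (-4 - 1*117))/(-67 + 103*(-130)) = (-5739 + (-4 - 117))/(-67 - 13390) = (-5739 - 121)/(-13457) = -5860*(-1/13457) = 5860/13457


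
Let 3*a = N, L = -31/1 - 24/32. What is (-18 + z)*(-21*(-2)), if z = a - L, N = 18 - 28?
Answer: 875/2 ≈ 437.50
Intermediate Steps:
L = -127/4 (L = -31*1 - 24*1/32 = -31 - 3/4 = -127/4 ≈ -31.750)
N = -10
a = -10/3 (a = (1/3)*(-10) = -10/3 ≈ -3.3333)
z = 341/12 (z = -10/3 - 1*(-127/4) = -10/3 + 127/4 = 341/12 ≈ 28.417)
(-18 + z)*(-21*(-2)) = (-18 + 341/12)*(-21*(-2)) = (125/12)*42 = 875/2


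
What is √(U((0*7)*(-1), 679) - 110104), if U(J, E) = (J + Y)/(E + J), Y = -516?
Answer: 2*I*√12690702157/679 ≈ 331.82*I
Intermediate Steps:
U(J, E) = (-516 + J)/(E + J) (U(J, E) = (J - 516)/(E + J) = (-516 + J)/(E + J))
√(U((0*7)*(-1), 679) - 110104) = √((-516 + (0*7)*(-1))/(679 + (0*7)*(-1)) - 110104) = √((-516 + 0*(-1))/(679 + 0*(-1)) - 110104) = √((-516 + 0)/(679 + 0) - 110104) = √(-516/679 - 110104) = √(-74761132/679) = 2*I*√12690702157/679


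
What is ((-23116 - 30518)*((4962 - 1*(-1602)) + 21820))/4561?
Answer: -1522347456/4561 ≈ -3.3378e+5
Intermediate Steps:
((-23116 - 30518)*((4962 - 1*(-1602)) + 21820))/4561 = -53634*((4962 + 1602) + 21820)*(1/4561) = -53634*(6564 + 21820)*(1/4561) = -53634*28384*(1/4561) = -1522347456*1/4561 = -1522347456/4561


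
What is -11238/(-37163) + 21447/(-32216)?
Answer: -434991453/1197243208 ≈ -0.36333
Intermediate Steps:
-11238/(-37163) + 21447/(-32216) = -11238*(-1/37163) + 21447*(-1/32216) = 11238/37163 - 21447/32216 = -434991453/1197243208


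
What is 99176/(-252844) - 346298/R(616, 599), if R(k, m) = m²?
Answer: -30785954872/22680170011 ≈ -1.3574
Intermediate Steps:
99176/(-252844) - 346298/R(616, 599) = 99176/(-252844) - 346298/(599²) = 99176*(-1/252844) - 346298/358801 = -24794/63211 - 346298*1/358801 = -24794/63211 - 346298/358801 = -30785954872/22680170011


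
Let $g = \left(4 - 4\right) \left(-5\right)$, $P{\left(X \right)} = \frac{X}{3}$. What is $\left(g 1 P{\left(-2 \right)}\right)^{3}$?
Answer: $0$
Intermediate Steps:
$P{\left(X \right)} = \frac{X}{3}$ ($P{\left(X \right)} = X \frac{1}{3} = \frac{X}{3}$)
$g = 0$ ($g = 0 \left(-5\right) = 0$)
$\left(g 1 P{\left(-2 \right)}\right)^{3} = \left(0 \cdot 1 \cdot \frac{1}{3} \left(-2\right)\right)^{3} = \left(0 \left(- \frac{2}{3}\right)\right)^{3} = 0^{3} = 0$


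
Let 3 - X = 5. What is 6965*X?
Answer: -13930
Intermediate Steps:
X = -2 (X = 3 - 1*5 = 3 - 5 = -2)
6965*X = 6965*(-2) = -13930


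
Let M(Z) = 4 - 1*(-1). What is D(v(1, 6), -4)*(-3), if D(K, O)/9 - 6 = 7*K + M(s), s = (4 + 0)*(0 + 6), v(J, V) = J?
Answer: -486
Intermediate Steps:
s = 24 (s = 4*6 = 24)
M(Z) = 5 (M(Z) = 4 + 1 = 5)
D(K, O) = 99 + 63*K (D(K, O) = 54 + 9*(7*K + 5) = 54 + 9*(5 + 7*K) = 54 + (45 + 63*K) = 99 + 63*K)
D(v(1, 6), -4)*(-3) = (99 + 63*1)*(-3) = (99 + 63)*(-3) = 162*(-3) = -486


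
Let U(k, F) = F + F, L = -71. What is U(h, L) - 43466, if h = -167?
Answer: -43608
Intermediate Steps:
U(k, F) = 2*F
U(h, L) - 43466 = 2*(-71) - 43466 = -142 - 43466 = -43608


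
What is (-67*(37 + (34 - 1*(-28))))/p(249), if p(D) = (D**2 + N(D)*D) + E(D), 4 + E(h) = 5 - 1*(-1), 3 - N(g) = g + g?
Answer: 6633/61252 ≈ 0.10829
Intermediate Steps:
N(g) = 3 - 2*g (N(g) = 3 - (g + g) = 3 - 2*g)
E(h) = 2 (E(h) = -4 + (5 - 1*(-1)) = -4 + (5 + 1) = -4 + 6 = 2)
p(D) = 2 + D**2 + D*(3 - 2*D) (p(D) = (D**2 + (3 - 2*D)*D) + 2 = (D**2 + D*(3 - 2*D)) + 2 = 2 + D**2 + D*(3 - 2*D))
(-67*(37 + (34 - 1*(-28))))/p(249) = (-67*(37 + (34 - 1*(-28))))/(2 - 1*249**2 + 3*249) = (-67*(37 + (34 + 28)))/(2 - 1*62001 + 747) = (-67*(37 + 62))/(2 - 62001 + 747) = -67*99/(-61252) = -6633*(-1/61252) = 6633/61252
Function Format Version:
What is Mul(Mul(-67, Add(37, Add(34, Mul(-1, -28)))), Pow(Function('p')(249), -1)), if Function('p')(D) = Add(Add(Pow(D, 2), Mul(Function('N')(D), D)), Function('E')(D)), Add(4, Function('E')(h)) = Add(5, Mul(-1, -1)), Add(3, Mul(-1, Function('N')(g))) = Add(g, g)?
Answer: Rational(6633, 61252) ≈ 0.10829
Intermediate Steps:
Function('N')(g) = Add(3, Mul(-2, g)) (Function('N')(g) = Add(3, Mul(-1, Add(g, g))) = Add(3, Mul(-1, Mul(2, g))) = Add(3, Mul(-2, g)))
Function('E')(h) = 2 (Function('E')(h) = Add(-4, Add(5, Mul(-1, -1))) = Add(-4, Add(5, 1)) = Add(-4, 6) = 2)
Function('p')(D) = Add(2, Pow(D, 2), Mul(D, Add(3, Mul(-2, D)))) (Function('p')(D) = Add(Add(Pow(D, 2), Mul(Add(3, Mul(-2, D)), D)), 2) = Add(Add(Pow(D, 2), Mul(D, Add(3, Mul(-2, D)))), 2) = Add(2, Pow(D, 2), Mul(D, Add(3, Mul(-2, D)))))
Mul(Mul(-67, Add(37, Add(34, Mul(-1, -28)))), Pow(Function('p')(249), -1)) = Mul(Mul(-67, Add(37, Add(34, Mul(-1, -28)))), Pow(Add(2, Mul(-1, Pow(249, 2)), Mul(3, 249)), -1)) = Mul(Mul(-67, Add(37, Add(34, 28))), Pow(Add(2, Mul(-1, 62001), 747), -1)) = Mul(Mul(-67, Add(37, 62)), Pow(Add(2, -62001, 747), -1)) = Mul(Mul(-67, 99), Pow(-61252, -1)) = Mul(-6633, Rational(-1, 61252)) = Rational(6633, 61252)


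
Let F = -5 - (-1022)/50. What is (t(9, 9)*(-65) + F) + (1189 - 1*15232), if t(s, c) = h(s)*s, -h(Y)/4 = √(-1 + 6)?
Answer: -350689/25 + 2340*√5 ≈ -8795.2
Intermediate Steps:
h(Y) = -4*√5 (h(Y) = -4*√(-1 + 6) = -4*√5)
t(s, c) = -4*s*√5 (t(s, c) = (-4*√5)*s = -4*s*√5)
F = 386/25 (F = -5 - (-1022)/50 = -5 - 73*(-7/25) = -5 + 511/25 = 386/25 ≈ 15.440)
(t(9, 9)*(-65) + F) + (1189 - 1*15232) = (-4*9*√5*(-65) + 386/25) + (1189 - 1*15232) = (-36*√5*(-65) + 386/25) + (1189 - 15232) = (2340*√5 + 386/25) - 14043 = (386/25 + 2340*√5) - 14043 = -350689/25 + 2340*√5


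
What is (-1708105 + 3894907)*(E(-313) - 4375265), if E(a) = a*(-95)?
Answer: -9502813695060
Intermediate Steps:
E(a) = -95*a
(-1708105 + 3894907)*(E(-313) - 4375265) = (-1708105 + 3894907)*(-95*(-313) - 4375265) = 2186802*(29735 - 4375265) = 2186802*(-4345530) = -9502813695060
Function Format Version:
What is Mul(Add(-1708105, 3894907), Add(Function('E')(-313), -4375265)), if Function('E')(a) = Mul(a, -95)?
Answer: -9502813695060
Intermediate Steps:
Function('E')(a) = Mul(-95, a)
Mul(Add(-1708105, 3894907), Add(Function('E')(-313), -4375265)) = Mul(Add(-1708105, 3894907), Add(Mul(-95, -313), -4375265)) = Mul(2186802, Add(29735, -4375265)) = Mul(2186802, -4345530) = -9502813695060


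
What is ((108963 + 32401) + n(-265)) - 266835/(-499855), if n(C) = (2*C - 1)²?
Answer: 42320276942/99971 ≈ 4.2333e+5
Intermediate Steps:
n(C) = (-1 + 2*C)²
((108963 + 32401) + n(-265)) - 266835/(-499855) = ((108963 + 32401) + (-1 + 2*(-265))²) - 266835/(-499855) = (141364 + (-1 - 530)²) - 266835*(-1)/499855 = (141364 + (-531)²) - 1*(-53367/99971) = (141364 + 281961) + 53367/99971 = 423325 + 53367/99971 = 42320276942/99971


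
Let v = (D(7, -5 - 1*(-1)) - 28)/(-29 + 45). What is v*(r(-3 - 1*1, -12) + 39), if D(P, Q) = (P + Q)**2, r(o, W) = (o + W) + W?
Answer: -209/16 ≈ -13.063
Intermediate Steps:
r(o, W) = o + 2*W (r(o, W) = (W + o) + W = o + 2*W)
v = -19/16 (v = ((7 + (-5 - 1*(-1)))**2 - 28)/(-29 + 45) = ((7 + (-5 + 1))**2 - 28)/16 = ((7 - 4)**2 - 28)*(1/16) = (3**2 - 28)*(1/16) = (9 - 28)*(1/16) = -19*1/16 = -19/16 ≈ -1.1875)
v*(r(-3 - 1*1, -12) + 39) = -19*(((-3 - 1*1) + 2*(-12)) + 39)/16 = -19*(((-3 - 1) - 24) + 39)/16 = -19*((-4 - 24) + 39)/16 = -19*(-28 + 39)/16 = -19/16*11 = -209/16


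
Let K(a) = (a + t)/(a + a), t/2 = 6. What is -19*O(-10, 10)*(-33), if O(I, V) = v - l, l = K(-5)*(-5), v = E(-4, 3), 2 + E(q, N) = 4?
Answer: -1881/2 ≈ -940.50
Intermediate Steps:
t = 12 (t = 2*6 = 12)
E(q, N) = 2 (E(q, N) = -2 + 4 = 2)
v = 2
K(a) = (12 + a)/(2*a) (K(a) = (a + 12)/(a + a) = (12 + a)/((2*a)) = (12 + a)*(1/(2*a)) = (12 + a)/(2*a))
l = 7/2 (l = ((½)*(12 - 5)/(-5))*(-5) = ((½)*(-⅕)*7)*(-5) = -7/10*(-5) = 7/2 ≈ 3.5000)
O(I, V) = -3/2 (O(I, V) = 2 - 1*7/2 = 2 - 7/2 = -3/2)
-19*O(-10, 10)*(-33) = -19*(-3/2)*(-33) = (57/2)*(-33) = -1881/2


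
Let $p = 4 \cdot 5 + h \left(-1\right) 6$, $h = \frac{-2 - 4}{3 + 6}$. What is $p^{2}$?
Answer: $576$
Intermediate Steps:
$h = - \frac{2}{3}$ ($h = - \frac{6}{9} = \left(-6\right) \frac{1}{9} = - \frac{2}{3} \approx -0.66667$)
$p = 24$ ($p = 4 \cdot 5 + \left(- \frac{2}{3}\right) \left(-1\right) 6 = 20 + \frac{2}{3} \cdot 6 = 20 + 4 = 24$)
$p^{2} = 24^{2} = 576$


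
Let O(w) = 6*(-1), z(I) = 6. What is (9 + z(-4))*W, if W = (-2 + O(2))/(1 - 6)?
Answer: 24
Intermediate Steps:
O(w) = -6
W = 8/5 (W = (-2 - 6)/(1 - 6) = -8/(-5) = -8*(-⅕) = 8/5 ≈ 1.6000)
(9 + z(-4))*W = (9 + 6)*(8/5) = 15*(8/5) = 24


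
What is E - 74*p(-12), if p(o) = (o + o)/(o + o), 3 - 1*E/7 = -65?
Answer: 402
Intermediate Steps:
E = 476 (E = 21 - 7*(-65) = 21 + 455 = 476)
p(o) = 1 (p(o) = (2*o)/((2*o)) = (2*o)*(1/(2*o)) = 1)
E - 74*p(-12) = 476 - 74*1 = 476 - 74 = 402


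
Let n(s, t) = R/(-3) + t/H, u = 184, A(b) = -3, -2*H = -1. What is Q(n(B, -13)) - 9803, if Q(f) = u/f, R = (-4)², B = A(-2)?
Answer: -461017/47 ≈ -9808.9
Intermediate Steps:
H = ½ (H = -½*(-1) = ½ ≈ 0.50000)
B = -3
R = 16
n(s, t) = -16/3 + 2*t (n(s, t) = 16/(-3) + t/(½) = 16*(-⅓) + t*2 = -16/3 + 2*t)
Q(f) = 184/f
Q(n(B, -13)) - 9803 = 184/(-16/3 + 2*(-13)) - 9803 = 184/(-16/3 - 26) - 9803 = 184/(-94/3) - 9803 = 184*(-3/94) - 9803 = -276/47 - 9803 = -461017/47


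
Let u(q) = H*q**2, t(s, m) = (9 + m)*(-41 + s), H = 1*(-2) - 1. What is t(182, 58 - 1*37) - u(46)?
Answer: 10578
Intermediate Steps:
H = -3 (H = -2 - 1 = -3)
t(s, m) = (-41 + s)*(9 + m)
u(q) = -3*q**2
t(182, 58 - 1*37) - u(46) = (-369 - 41*(58 - 1*37) + 9*182 + (58 - 1*37)*182) - (-3)*46**2 = (-369 - 41*(58 - 37) + 1638 + (58 - 37)*182) - (-3)*2116 = (-369 - 41*21 + 1638 + 21*182) - 1*(-6348) = (-369 - 861 + 1638 + 3822) + 6348 = 4230 + 6348 = 10578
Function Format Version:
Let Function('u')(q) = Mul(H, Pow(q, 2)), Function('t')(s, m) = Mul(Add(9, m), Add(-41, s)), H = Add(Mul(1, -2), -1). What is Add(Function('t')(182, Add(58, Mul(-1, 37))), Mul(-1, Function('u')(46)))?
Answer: 10578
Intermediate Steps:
H = -3 (H = Add(-2, -1) = -3)
Function('t')(s, m) = Mul(Add(-41, s), Add(9, m))
Function('u')(q) = Mul(-3, Pow(q, 2))
Add(Function('t')(182, Add(58, Mul(-1, 37))), Mul(-1, Function('u')(46))) = Add(Add(-369, Mul(-41, Add(58, Mul(-1, 37))), Mul(9, 182), Mul(Add(58, Mul(-1, 37)), 182)), Mul(-1, Mul(-3, Pow(46, 2)))) = Add(Add(-369, Mul(-41, Add(58, -37)), 1638, Mul(Add(58, -37), 182)), Mul(-1, Mul(-3, 2116))) = Add(Add(-369, Mul(-41, 21), 1638, Mul(21, 182)), Mul(-1, -6348)) = Add(Add(-369, -861, 1638, 3822), 6348) = Add(4230, 6348) = 10578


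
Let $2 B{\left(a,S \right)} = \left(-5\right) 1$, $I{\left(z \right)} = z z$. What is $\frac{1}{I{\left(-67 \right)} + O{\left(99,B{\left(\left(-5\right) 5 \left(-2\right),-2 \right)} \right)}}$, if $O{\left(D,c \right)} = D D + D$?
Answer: $\frac{1}{14389} \approx 6.9498 \cdot 10^{-5}$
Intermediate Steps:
$I{\left(z \right)} = z^{2}$
$B{\left(a,S \right)} = - \frac{5}{2}$ ($B{\left(a,S \right)} = \frac{\left(-5\right) 1}{2} = \frac{1}{2} \left(-5\right) = - \frac{5}{2}$)
$O{\left(D,c \right)} = D + D^{2}$ ($O{\left(D,c \right)} = D^{2} + D = D + D^{2}$)
$\frac{1}{I{\left(-67 \right)} + O{\left(99,B{\left(\left(-5\right) 5 \left(-2\right),-2 \right)} \right)}} = \frac{1}{\left(-67\right)^{2} + 99 \left(1 + 99\right)} = \frac{1}{4489 + 99 \cdot 100} = \frac{1}{4489 + 9900} = \frac{1}{14389}$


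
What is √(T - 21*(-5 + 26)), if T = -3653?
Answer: I*√4094 ≈ 63.984*I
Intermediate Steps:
√(T - 21*(-5 + 26)) = √(-3653 - 21*(-5 + 26)) = √(-3653 - 21*21) = √(-3653 - 441) = √(-4094) = I*√4094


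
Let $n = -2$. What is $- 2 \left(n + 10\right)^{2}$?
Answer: $-128$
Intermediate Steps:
$- 2 \left(n + 10\right)^{2} = - 2 \left(-2 + 10\right)^{2} = - 2 \cdot 8^{2} = \left(-2\right) 64 = -128$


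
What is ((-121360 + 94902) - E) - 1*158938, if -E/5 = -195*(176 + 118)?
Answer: -472046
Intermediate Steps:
E = 286650 (E = -(-975)*(176 + 118) = -(-975)*294 = -5*(-57330) = 286650)
((-121360 + 94902) - E) - 1*158938 = ((-121360 + 94902) - 1*286650) - 1*158938 = (-26458 - 286650) - 158938 = -313108 - 158938 = -472046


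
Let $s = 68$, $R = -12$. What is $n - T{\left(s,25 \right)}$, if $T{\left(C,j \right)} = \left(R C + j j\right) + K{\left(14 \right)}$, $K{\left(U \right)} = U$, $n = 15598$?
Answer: $15775$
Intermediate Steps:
$T{\left(C,j \right)} = 14 + j^{2} - 12 C$ ($T{\left(C,j \right)} = \left(- 12 C + j j\right) + 14 = \left(- 12 C + j^{2}\right) + 14 = \left(j^{2} - 12 C\right) + 14 = 14 + j^{2} - 12 C$)
$n - T{\left(s,25 \right)} = 15598 - \left(14 + 25^{2} - 816\right) = 15598 - \left(14 + 625 - 816\right) = 15598 - -177 = 15598 + 177 = 15775$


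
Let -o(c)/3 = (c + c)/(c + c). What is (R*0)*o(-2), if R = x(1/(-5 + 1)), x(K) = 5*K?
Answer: 0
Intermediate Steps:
o(c) = -3 (o(c) = -3*(c + c)/(c + c) = -3*2*c/(2*c) = -3*2*c*1/(2*c) = -3*1 = -3)
R = -5/4 (R = 5/(-5 + 1) = 5/(-4) = 5*(-1/4) = -5/4 ≈ -1.2500)
(R*0)*o(-2) = -5/4*0*(-3) = 0*(-3) = 0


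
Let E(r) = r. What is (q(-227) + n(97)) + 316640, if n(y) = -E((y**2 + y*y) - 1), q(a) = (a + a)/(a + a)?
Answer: 297824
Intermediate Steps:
q(a) = 1 (q(a) = (2*a)/((2*a)) = (2*a)*(1/(2*a)) = 1)
n(y) = 1 - 2*y**2 (n(y) = -((y**2 + y*y) - 1) = -((y**2 + y**2) - 1) = -(2*y**2 - 1) = -(-1 + 2*y**2) = 1 - 2*y**2)
(q(-227) + n(97)) + 316640 = (1 + (1 - 2*97**2)) + 316640 = (1 + (1 - 2*9409)) + 316640 = (1 + (1 - 18818)) + 316640 = (1 - 18817) + 316640 = -18816 + 316640 = 297824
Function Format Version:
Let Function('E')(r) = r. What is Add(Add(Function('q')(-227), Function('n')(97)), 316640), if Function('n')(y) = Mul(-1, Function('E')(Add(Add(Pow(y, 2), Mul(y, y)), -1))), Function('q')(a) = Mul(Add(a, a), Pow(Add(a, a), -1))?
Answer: 297824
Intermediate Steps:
Function('q')(a) = 1 (Function('q')(a) = Mul(Mul(2, a), Pow(Mul(2, a), -1)) = Mul(Mul(2, a), Mul(Rational(1, 2), Pow(a, -1))) = 1)
Function('n')(y) = Add(1, Mul(-2, Pow(y, 2))) (Function('n')(y) = Mul(-1, Add(Add(Pow(y, 2), Mul(y, y)), -1)) = Mul(-1, Add(Add(Pow(y, 2), Pow(y, 2)), -1)) = Mul(-1, Add(Mul(2, Pow(y, 2)), -1)) = Mul(-1, Add(-1, Mul(2, Pow(y, 2)))) = Add(1, Mul(-2, Pow(y, 2))))
Add(Add(Function('q')(-227), Function('n')(97)), 316640) = Add(Add(1, Add(1, Mul(-2, Pow(97, 2)))), 316640) = Add(Add(1, Add(1, Mul(-2, 9409))), 316640) = Add(Add(1, Add(1, -18818)), 316640) = Add(Add(1, -18817), 316640) = Add(-18816, 316640) = 297824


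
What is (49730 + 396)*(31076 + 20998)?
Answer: 2610261324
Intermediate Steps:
(49730 + 396)*(31076 + 20998) = 50126*52074 = 2610261324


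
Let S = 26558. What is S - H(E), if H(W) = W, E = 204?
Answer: 26354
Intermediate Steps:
S - H(E) = 26558 - 1*204 = 26558 - 204 = 26354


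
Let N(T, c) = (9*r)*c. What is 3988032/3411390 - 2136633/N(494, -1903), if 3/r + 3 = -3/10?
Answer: -80297719907/590170470 ≈ -136.06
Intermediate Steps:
r = -10/11 (r = 3/(-3 - 3/10) = 3/(-33/10) = 3*(-10/33) = -10/11 ≈ -0.90909)
N(T, c) = -90*c/11 (N(T, c) = (9*(-10/11))*c = -90*c/11)
3988032/3411390 - 2136633/N(494, -1903) = 3988032/3411390 - 2136633/((-90/11*(-1903))) = 3988032*(1/3411390) - 2136633/15570 = 664672/568565 - 2136633*1/15570 = 664672/568565 - 712211/5190 = -80297719907/590170470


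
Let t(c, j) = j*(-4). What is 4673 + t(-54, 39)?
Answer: 4517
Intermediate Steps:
t(c, j) = -4*j
4673 + t(-54, 39) = 4673 - 4*39 = 4673 - 156 = 4517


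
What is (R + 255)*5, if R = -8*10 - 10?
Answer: 825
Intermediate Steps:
R = -90 (R = -80 - 10 = -90)
(R + 255)*5 = (-90 + 255)*5 = 165*5 = 825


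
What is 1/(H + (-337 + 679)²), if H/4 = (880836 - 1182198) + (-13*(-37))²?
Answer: -1/163040 ≈ -6.1335e-6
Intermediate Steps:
H = -280004 (H = 4*((880836 - 1182198) + (-13*(-37))²) = 4*(-301362 + 481²) = 4*(-301362 + 231361) = 4*(-70001) = -280004)
1/(H + (-337 + 679)²) = 1/(-280004 + (-337 + 679)²) = 1/(-280004 + 342²) = 1/(-280004 + 116964) = 1/(-163040) = -1/163040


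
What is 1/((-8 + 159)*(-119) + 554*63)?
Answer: 1/16933 ≈ 5.9056e-5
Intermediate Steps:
1/((-8 + 159)*(-119) + 554*63) = 1/(151*(-119) + 34902) = 1/(-17969 + 34902) = 1/16933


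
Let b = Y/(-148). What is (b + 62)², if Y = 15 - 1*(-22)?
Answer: 61009/16 ≈ 3813.1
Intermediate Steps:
Y = 37 (Y = 15 + 22 = 37)
b = -¼ (b = 37/(-148) = 37*(-1/148) = -¼ ≈ -0.25000)
(b + 62)² = (-¼ + 62)² = (247/4)² = 61009/16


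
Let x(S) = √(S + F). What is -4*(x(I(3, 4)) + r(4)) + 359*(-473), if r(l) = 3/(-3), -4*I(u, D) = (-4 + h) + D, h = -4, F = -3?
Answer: -169803 - 4*I*√2 ≈ -1.698e+5 - 5.6569*I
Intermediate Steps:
I(u, D) = 2 - D/4 (I(u, D) = -((-4 - 4) + D)/4 = -(-8 + D)/4 = 2 - D/4)
x(S) = √(-3 + S) (x(S) = √(S - 3) = √(-3 + S))
r(l) = -1 (r(l) = 3*(-⅓) = -1)
-4*(x(I(3, 4)) + r(4)) + 359*(-473) = -4*(√(-3 + (2 - ¼*4)) - 1) + 359*(-473) = -4*(√(-3 + (2 - 1)) - 1) - 169807 = -4*(√(-3 + 1) - 1) - 169807 = -4*(√(-2) - 1) - 169807 = -4*(I*√2 - 1) - 169807 = -4*(-1 + I*√2) - 169807 = (4 - 4*I*√2) - 169807 = -169803 - 4*I*√2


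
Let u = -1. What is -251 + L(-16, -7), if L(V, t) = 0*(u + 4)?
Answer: -251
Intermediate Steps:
L(V, t) = 0 (L(V, t) = 0*(-1 + 4) = 0*3 = 0)
-251 + L(-16, -7) = -251 + 0 = -251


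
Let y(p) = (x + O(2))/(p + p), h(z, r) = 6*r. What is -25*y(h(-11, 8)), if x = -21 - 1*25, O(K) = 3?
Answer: 1075/96 ≈ 11.198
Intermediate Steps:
x = -46 (x = -21 - 25 = -46)
y(p) = -43/(2*p) (y(p) = (-46 + 3)/(p + p) = -43*1/(2*p) = -43/(2*p))
-25*y(h(-11, 8)) = -(-1075)/(2*(6*8)) = -(-1075)/(2*48) = -25*(-43/96) = 1075/96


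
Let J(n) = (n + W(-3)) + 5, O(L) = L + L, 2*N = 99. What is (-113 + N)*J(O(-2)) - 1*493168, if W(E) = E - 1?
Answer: -985955/2 ≈ -4.9298e+5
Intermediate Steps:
N = 99/2 (N = (½)*99 = 99/2 ≈ 49.500)
W(E) = -1 + E
O(L) = 2*L
J(n) = 1 + n (J(n) = (n + (-1 - 3)) + 5 = (n - 4) + 5 = (-4 + n) + 5 = 1 + n)
(-113 + N)*J(O(-2)) - 1*493168 = (-113 + 99/2)*(1 + 2*(-2)) - 1*493168 = -127*(1 - 4)/2 - 493168 = -127/2*(-3) - 493168 = 381/2 - 493168 = -985955/2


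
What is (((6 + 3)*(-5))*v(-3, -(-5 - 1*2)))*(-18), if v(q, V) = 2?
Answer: 1620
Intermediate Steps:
(((6 + 3)*(-5))*v(-3, -(-5 - 1*2)))*(-18) = (((6 + 3)*(-5))*2)*(-18) = ((9*(-5))*2)*(-18) = -45*2*(-18) = -90*(-18) = 1620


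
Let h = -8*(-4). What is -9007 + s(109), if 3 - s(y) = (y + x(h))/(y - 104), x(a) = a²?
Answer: -46153/5 ≈ -9230.6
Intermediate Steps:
h = 32
s(y) = 3 - (1024 + y)/(-104 + y) (s(y) = 3 - (y + 32²)/(y - 104) = 3 - (y + 1024)/(-104 + y) = 3 - (1024 + y)/(-104 + y))
-9007 + s(109) = -9007 + 2*(-668 + 109)/(-104 + 109) = -9007 + 2*(-559)/5 = -9007 + 2*(⅕)*(-559) = -9007 - 1118/5 = -46153/5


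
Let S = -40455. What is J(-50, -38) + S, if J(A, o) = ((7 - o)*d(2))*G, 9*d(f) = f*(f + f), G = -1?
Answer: -40495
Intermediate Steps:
d(f) = 2*f²/9 (d(f) = (f*(f + f))/9 = (f*(2*f))/9 = (2*f²)/9 = 2*f²/9)
J(A, o) = -56/9 + 8*o/9 (J(A, o) = ((7 - o)*((2/9)*2²))*(-1) = ((7 - o)*((2/9)*4))*(-1) = ((7 - o)*(8/9))*(-1) = (56/9 - 8*o/9)*(-1) = -56/9 + 8*o/9)
J(-50, -38) + S = (-56/9 + (8/9)*(-38)) - 40455 = (-56/9 - 304/9) - 40455 = -40 - 40455 = -40495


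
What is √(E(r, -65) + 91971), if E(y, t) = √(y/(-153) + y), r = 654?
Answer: √(239216571 + 204*√105621)/51 ≈ 303.31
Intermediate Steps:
E(y, t) = 2*√646*√y/51 (E(y, t) = √(y*(-1/153) + y) = √(-y/153 + y) = √(152*y/153) = 2*√646*√y/51)
√(E(r, -65) + 91971) = √(2*√646*√654/51 + 91971) = √(4*√105621/51 + 91971) = √(91971 + 4*√105621/51)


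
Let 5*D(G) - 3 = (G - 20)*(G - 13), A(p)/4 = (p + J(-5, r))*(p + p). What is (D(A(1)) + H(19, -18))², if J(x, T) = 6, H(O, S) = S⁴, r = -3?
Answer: 277129597761/25 ≈ 1.1085e+10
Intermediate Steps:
A(p) = 8*p*(6 + p) (A(p) = 4*((p + 6)*(p + p)) = 4*((6 + p)*(2*p)) = 4*(2*p*(6 + p)) = 8*p*(6 + p))
D(G) = ⅗ + (-20 + G)*(-13 + G)/5 (D(G) = ⅗ + ((G - 20)*(G - 13))/5 = ⅗ + ((-20 + G)*(-13 + G))/5 = ⅗ + (-20 + G)*(-13 + G)/5)
(D(A(1)) + H(19, -18))² = ((263/5 - 264*(6 + 1)/5 + (8*1*(6 + 1))²/5) + (-18)⁴)² = ((263/5 - 264*7/5 + (8*1*7)²/5) + 104976)² = ((263/5 - 33/5*56 + (⅕)*56²) + 104976)² = ((263/5 - 1848/5 + (⅕)*3136) + 104976)² = ((263/5 - 1848/5 + 3136/5) + 104976)² = (1551/5 + 104976)² = (526431/5)² = 277129597761/25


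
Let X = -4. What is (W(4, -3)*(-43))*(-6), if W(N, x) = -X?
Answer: 1032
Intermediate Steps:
W(N, x) = 4 (W(N, x) = -1*(-4) = 4)
(W(4, -3)*(-43))*(-6) = (4*(-43))*(-6) = -172*(-6) = 1032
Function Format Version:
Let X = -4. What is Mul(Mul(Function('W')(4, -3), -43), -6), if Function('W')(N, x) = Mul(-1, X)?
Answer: 1032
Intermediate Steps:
Function('W')(N, x) = 4 (Function('W')(N, x) = Mul(-1, -4) = 4)
Mul(Mul(Function('W')(4, -3), -43), -6) = Mul(Mul(4, -43), -6) = Mul(-172, -6) = 1032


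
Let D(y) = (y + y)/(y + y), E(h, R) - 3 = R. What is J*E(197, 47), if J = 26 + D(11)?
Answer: 1350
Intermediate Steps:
E(h, R) = 3 + R
D(y) = 1 (D(y) = (2*y)/((2*y)) = (2*y)*(1/(2*y)) = 1)
J = 27 (J = 26 + 1 = 27)
J*E(197, 47) = 27*(3 + 47) = 27*50 = 1350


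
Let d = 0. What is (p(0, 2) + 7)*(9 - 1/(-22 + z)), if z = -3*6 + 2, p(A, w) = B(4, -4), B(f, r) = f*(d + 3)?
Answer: 343/2 ≈ 171.50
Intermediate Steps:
B(f, r) = 3*f (B(f, r) = f*(0 + 3) = f*3 = 3*f)
p(A, w) = 12 (p(A, w) = 3*4 = 12)
z = -16 (z = -18 + 2 = -16)
(p(0, 2) + 7)*(9 - 1/(-22 + z)) = (12 + 7)*(9 - 1/(-22 - 16)) = 19*(9 - 1/(-38)) = 19*(9 - 1*(-1/38)) = 19*(9 + 1/38) = 19*(343/38) = 343/2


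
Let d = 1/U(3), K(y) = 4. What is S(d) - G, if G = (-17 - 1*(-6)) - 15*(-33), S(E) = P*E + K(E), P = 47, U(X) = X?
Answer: -1393/3 ≈ -464.33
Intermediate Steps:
d = ⅓ (d = 1/3 = ⅓ ≈ 0.33333)
S(E) = 4 + 47*E (S(E) = 47*E + 4 = 4 + 47*E)
G = 484 (G = (-17 + 6) + 495 = -11 + 495 = 484)
S(d) - G = (4 + 47*(⅓)) - 1*484 = (4 + 47/3) - 484 = 59/3 - 484 = -1393/3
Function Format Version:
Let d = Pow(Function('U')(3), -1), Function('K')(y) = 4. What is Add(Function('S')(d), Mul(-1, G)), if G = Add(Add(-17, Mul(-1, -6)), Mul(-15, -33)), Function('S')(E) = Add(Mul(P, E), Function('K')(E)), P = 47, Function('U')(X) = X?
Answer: Rational(-1393, 3) ≈ -464.33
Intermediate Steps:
d = Rational(1, 3) (d = Pow(3, -1) = Rational(1, 3) ≈ 0.33333)
Function('S')(E) = Add(4, Mul(47, E)) (Function('S')(E) = Add(Mul(47, E), 4) = Add(4, Mul(47, E)))
G = 484 (G = Add(Add(-17, 6), 495) = Add(-11, 495) = 484)
Add(Function('S')(d), Mul(-1, G)) = Add(Add(4, Mul(47, Rational(1, 3))), Mul(-1, 484)) = Add(Add(4, Rational(47, 3)), -484) = Add(Rational(59, 3), -484) = Rational(-1393, 3)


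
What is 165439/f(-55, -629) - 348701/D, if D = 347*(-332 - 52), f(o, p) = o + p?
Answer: -1817158699/7595136 ≈ -239.25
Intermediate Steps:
D = -133248 (D = 347*(-384) = -133248)
165439/f(-55, -629) - 348701/D = 165439/(-55 - 629) - 348701/(-133248) = 165439/(-684) - 348701*(-1/133248) = 165439*(-1/684) + 348701/133248 = -165439/684 + 348701/133248 = -1817158699/7595136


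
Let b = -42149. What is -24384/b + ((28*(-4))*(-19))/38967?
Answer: 1039864400/1642420083 ≈ 0.63313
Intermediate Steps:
-24384/b + ((28*(-4))*(-19))/38967 = -24384/(-42149) + ((28*(-4))*(-19))/38967 = -24384*(-1/42149) - 112*(-19)*(1/38967) = 24384/42149 + 2128*(1/38967) = 24384/42149 + 2128/38967 = 1039864400/1642420083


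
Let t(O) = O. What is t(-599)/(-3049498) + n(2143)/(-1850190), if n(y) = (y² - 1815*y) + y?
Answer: -537232788149/1410537676155 ≈ -0.38087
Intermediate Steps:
n(y) = y² - 1814*y
t(-599)/(-3049498) + n(2143)/(-1850190) = -599/(-3049498) + (2143*(-1814 + 2143))/(-1850190) = -599*(-1/3049498) + (2143*329)*(-1/1850190) = 599/3049498 + 705047*(-1/1850190) = 599/3049498 - 705047/1850190 = -537232788149/1410537676155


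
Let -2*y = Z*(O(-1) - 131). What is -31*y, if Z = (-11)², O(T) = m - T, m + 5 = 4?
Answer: -491381/2 ≈ -2.4569e+5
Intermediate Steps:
m = -1 (m = -5 + 4 = -1)
O(T) = -1 - T
Z = 121
y = 15851/2 (y = -121*((-1 - 1*(-1)) - 131)/2 = -121*((-1 + 1) - 131)/2 = -121*(0 - 131)/2 = -121*(-131)/2 = -½*(-15851) = 15851/2 ≈ 7925.5)
-31*y = -31*15851/2 = -491381/2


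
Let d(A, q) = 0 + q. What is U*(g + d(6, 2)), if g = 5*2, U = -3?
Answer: -36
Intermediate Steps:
g = 10
d(A, q) = q
U*(g + d(6, 2)) = -3*(10 + 2) = -3*12 = -36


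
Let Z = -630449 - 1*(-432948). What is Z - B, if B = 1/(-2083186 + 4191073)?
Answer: -416309790388/2107887 ≈ -1.9750e+5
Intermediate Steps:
Z = -197501 (Z = -630449 + 432948 = -197501)
B = 1/2107887 ≈ 4.7441e-7
Z - B = -197501 - 1*1/2107887 = -197501 - 1/2107887 = -416309790388/2107887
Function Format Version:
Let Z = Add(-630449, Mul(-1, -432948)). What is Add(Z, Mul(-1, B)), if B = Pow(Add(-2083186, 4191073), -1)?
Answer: Rational(-416309790388, 2107887) ≈ -1.9750e+5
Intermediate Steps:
Z = -197501 (Z = Add(-630449, 432948) = -197501)
B = Rational(1, 2107887) (B = Pow(2107887, -1) = Rational(1, 2107887) ≈ 4.7441e-7)
Add(Z, Mul(-1, B)) = Add(-197501, Mul(-1, Rational(1, 2107887))) = Add(-197501, Rational(-1, 2107887)) = Rational(-416309790388, 2107887)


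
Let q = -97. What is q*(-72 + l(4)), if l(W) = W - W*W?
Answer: 8148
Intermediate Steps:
l(W) = W - W²
q*(-72 + l(4)) = -97*(-72 + 4*(1 - 1*4)) = -97*(-72 + 4*(1 - 4)) = -97*(-72 + 4*(-3)) = -97*(-72 - 12) = -97*(-84) = 8148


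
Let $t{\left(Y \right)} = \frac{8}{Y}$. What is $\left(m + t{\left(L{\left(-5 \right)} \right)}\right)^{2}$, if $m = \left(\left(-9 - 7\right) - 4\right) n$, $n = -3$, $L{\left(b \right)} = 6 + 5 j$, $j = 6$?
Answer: $\frac{293764}{81} \approx 3626.7$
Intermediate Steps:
$L{\left(b \right)} = 36$ ($L{\left(b \right)} = 6 + 5 \cdot 6 = 6 + 30 = 36$)
$m = 60$ ($m = \left(\left(-9 - 7\right) - 4\right) \left(-3\right) = \left(-16 - 4\right) \left(-3\right) = \left(-20\right) \left(-3\right) = 60$)
$\left(m + t{\left(L{\left(-5 \right)} \right)}\right)^{2} = \left(60 + \frac{8}{36}\right)^{2} = \left(60 + 8 \cdot \frac{1}{36}\right)^{2} = \left(60 + \frac{2}{9}\right)^{2} = \left(\frac{542}{9}\right)^{2} = \frac{293764}{81}$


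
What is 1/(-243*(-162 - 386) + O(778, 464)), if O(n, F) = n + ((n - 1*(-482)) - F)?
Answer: 1/134738 ≈ 7.4218e-6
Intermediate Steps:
O(n, F) = 482 - F + 2*n (O(n, F) = n + ((n + 482) - F) = n + ((482 + n) - F) = n + (482 + n - F) = 482 - F + 2*n)
1/(-243*(-162 - 386) + O(778, 464)) = 1/(-243*(-162 - 386) + (482 - 1*464 + 2*778)) = 1/(-243*(-548) + (482 - 464 + 1556)) = 1/(133164 + 1574) = 1/134738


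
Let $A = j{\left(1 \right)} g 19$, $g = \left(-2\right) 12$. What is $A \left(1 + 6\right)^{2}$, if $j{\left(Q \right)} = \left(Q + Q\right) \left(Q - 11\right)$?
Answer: $446880$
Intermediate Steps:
$j{\left(Q \right)} = 2 Q \left(-11 + Q\right)$
$g = -24$
$A = 9120$ ($A = 2 \cdot 1 \left(-11 + 1\right) \left(-24\right) 19 = 2 \cdot 1 \left(-10\right) \left(-24\right) 19 = \left(-20\right) \left(-24\right) 19 = 480 \cdot 19 = 9120$)
$A \left(1 + 6\right)^{2} = 9120 \left(1 + 6\right)^{2} = 9120 \cdot 7^{2} = 9120 \cdot 49 = 446880$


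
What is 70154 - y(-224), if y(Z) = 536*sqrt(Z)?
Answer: 70154 - 2144*I*sqrt(14) ≈ 70154.0 - 8022.1*I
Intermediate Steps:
70154 - y(-224) = 70154 - 536*sqrt(-224) = 70154 - 536*4*I*sqrt(14) = 70154 - 2144*I*sqrt(14)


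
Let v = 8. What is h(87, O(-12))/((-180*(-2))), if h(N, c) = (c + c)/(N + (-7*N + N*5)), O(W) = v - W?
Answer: -1/783 ≈ -0.0012771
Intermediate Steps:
O(W) = 8 - W
h(N, c) = -2*c/N (h(N, c) = (2*c)/(N + (-7*N + 5*N)) = (2*c)/(N - 2*N) = (2*c)/((-N)) = (2*c)*(-1/N) = -2*c/N)
h(87, O(-12))/((-180*(-2))) = (-2*(8 - 1*(-12))/87)/((-180*(-2))) = -2*(8 + 12)*1/87/360 = -2*20*1/87*(1/360) = -40/87*1/360 = -1/783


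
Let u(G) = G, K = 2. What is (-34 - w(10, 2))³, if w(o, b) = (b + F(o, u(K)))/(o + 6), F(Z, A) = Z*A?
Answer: -22665187/512 ≈ -44268.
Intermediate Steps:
F(Z, A) = A*Z
w(o, b) = (b + 2*o)/(6 + o) (w(o, b) = (b + 2*o)/(o + 6) = (b + 2*o)/(6 + o))
(-34 - w(10, 2))³ = (-34 - (2 + 2*10)/(6 + 10))³ = (-34 - (2 + 20)/16)³ = (-34 - 22/16)³ = (-34 - 1*11/8)³ = (-34 - 11/8)³ = (-283/8)³ = -22665187/512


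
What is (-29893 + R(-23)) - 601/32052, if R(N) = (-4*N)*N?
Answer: -1025953069/32052 ≈ -32009.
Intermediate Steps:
R(N) = -4*N**2
(-29893 + R(-23)) - 601/32052 = (-29893 - 4*(-23)**2) - 601/32052 = (-29893 - 4*529) - 601*1/32052 = (-29893 - 2116) - 601/32052 = -32009 - 601/32052 = -1025953069/32052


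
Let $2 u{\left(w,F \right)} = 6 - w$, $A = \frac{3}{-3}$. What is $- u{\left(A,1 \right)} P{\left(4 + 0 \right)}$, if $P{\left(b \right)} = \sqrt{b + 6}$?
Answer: $- \frac{7 \sqrt{10}}{2} \approx -11.068$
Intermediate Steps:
$A = -1$ ($A = 3 \left(- \frac{1}{3}\right) = -1$)
$u{\left(w,F \right)} = 3 - \frac{w}{2}$ ($u{\left(w,F \right)} = \frac{6 - w}{2} = 3 - \frac{w}{2}$)
$P{\left(b \right)} = \sqrt{6 + b}$
$- u{\left(A,1 \right)} P{\left(4 + 0 \right)} = - (3 - - \frac{1}{2}) \sqrt{6 + \left(4 + 0\right)} = - (3 + \frac{1}{2}) \sqrt{6 + 4} = \left(-1\right) \frac{7}{2} \sqrt{10} = - \frac{7 \sqrt{10}}{2}$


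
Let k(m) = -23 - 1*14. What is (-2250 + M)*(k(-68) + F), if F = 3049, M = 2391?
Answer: 424692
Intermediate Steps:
k(m) = -37 (k(m) = -23 - 14 = -37)
(-2250 + M)*(k(-68) + F) = (-2250 + 2391)*(-37 + 3049) = 141*3012 = 424692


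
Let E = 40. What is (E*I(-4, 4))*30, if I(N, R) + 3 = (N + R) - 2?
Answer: -6000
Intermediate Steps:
I(N, R) = -5 + N + R (I(N, R) = -3 + ((N + R) - 2) = -3 + (-2 + N + R) = -5 + N + R)
(E*I(-4, 4))*30 = (40*(-5 - 4 + 4))*30 = (40*(-5))*30 = -200*30 = -6000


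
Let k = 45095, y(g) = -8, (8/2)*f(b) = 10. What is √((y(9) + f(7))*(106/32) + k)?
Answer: 3*√320546/8 ≈ 212.31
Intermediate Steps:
f(b) = 5/2 (f(b) = (¼)*10 = 5/2)
√((y(9) + f(7))*(106/32) + k) = √((-8 + 5/2)*(106/32) + 45095) = √(-583/32 + 45095) = √(1442457/32) = 3*√320546/8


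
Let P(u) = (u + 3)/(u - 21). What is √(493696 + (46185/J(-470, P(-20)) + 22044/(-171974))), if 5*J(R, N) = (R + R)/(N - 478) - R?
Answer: √36725984246848948616530/272610058 ≈ 702.98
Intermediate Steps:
P(u) = (3 + u)/(-21 + u)
J(R, N) = -R/5 + 2*R/(5*(-478 + N)) (J(R, N) = ((R + R)/(N - 478) - R)/5 = ((2*R)/(-478 + N) - R)/5 = (2*R/(-478 + N) - R)/5 = (-R + 2*R/(-478 + N))/5 = -R/5 + 2*R/(5*(-478 + N)))
√(493696 + (46185/J(-470, P(-20)) + 22044/(-171974))) = √(493696 + (46185/(((⅕)*(-470)*(480 - (3 - 20)/(-21 - 20))/(-478 + (3 - 20)/(-21 - 20)))) + 22044/(-171974))) = √(493696 + (46185/(((⅕)*(-470)*(480 - (-17)/(-41))/(-478 - 17/(-41)))) + 22044*(-1/171974))) = √(493696 + (46185/(((⅕)*(-470)*(480 - (-1)*(-17)/41)/(-478 - 1/41*(-17)))) - 1002/7817)) = √(493696 + (46185/(((⅕)*(-470)*(480 - 1*17/41)/(-478 + 17/41))) - 1002/7817)) = √(493696 + (46185/(((⅕)*(-470)*(480 - 17/41)/(-19581/41))) - 1002/7817)) = √(493696 + (46185/(((⅕)*(-470)*(-41/19581)*(19663/41))) - 1002/7817)) = √(493696 + (46185/(1848322/19581) - 1002/7817)) = √(493696 + (46185*(19581/1848322) - 1002/7817)) = √(493696 + (904348485/1848322 - 1002/7817)) = √(493696 + 7067440088601/14448333074) = √(7140151685390105/14448333074) = √36725984246848948616530/272610058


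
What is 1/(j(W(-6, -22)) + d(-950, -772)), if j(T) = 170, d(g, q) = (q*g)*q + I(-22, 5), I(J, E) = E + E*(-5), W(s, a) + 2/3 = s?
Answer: -1/566184650 ≈ -1.7662e-9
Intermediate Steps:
W(s, a) = -2/3 + s
I(J, E) = -4*E (I(J, E) = E - 5*E = -4*E)
d(g, q) = -20 + g*q**2 (d(g, q) = (q*g)*q - 4*5 = (g*q)*q - 20 = g*q**2 - 20 = -20 + g*q**2)
1/(j(W(-6, -22)) + d(-950, -772)) = 1/(170 + (-20 - 950*(-772)**2)) = 1/(170 + (-20 - 950*595984)) = 1/(170 + (-20 - 566184800)) = 1/(170 - 566184820) = 1/(-566184650) = -1/566184650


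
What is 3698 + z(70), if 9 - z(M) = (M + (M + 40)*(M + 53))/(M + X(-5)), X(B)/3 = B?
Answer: 38057/11 ≈ 3459.7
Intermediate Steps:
X(B) = 3*B
z(M) = 9 - (M + (40 + M)*(53 + M))/(-15 + M) (z(M) = 9 - (M + (M + 40)*(M + 53))/(M + 3*(-5)) = 9 - (M + (40 + M)*(53 + M))/(M - 15) = 9 - (M + (40 + M)*(53 + M))/(-15 + M))
3698 + z(70) = 3698 + (-2255 - 1*70² - 85*70)/(-15 + 70) = 3698 + (-2255 - 1*4900 - 5950)/55 = 3698 + (-2255 - 4900 - 5950)/55 = 3698 + (1/55)*(-13105) = 3698 - 2621/11 = 38057/11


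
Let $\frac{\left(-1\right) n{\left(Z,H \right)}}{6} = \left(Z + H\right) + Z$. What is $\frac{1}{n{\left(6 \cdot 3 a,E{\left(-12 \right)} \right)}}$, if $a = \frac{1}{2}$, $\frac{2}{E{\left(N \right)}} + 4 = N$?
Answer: $- \frac{4}{429} \approx -0.009324$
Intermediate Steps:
$E{\left(N \right)} = \frac{2}{-4 + N}$
$a = \frac{1}{2} \approx 0.5$
$n{\left(Z,H \right)} = - 12 Z - 6 H$ ($n{\left(Z,H \right)} = - 6 \left(\left(Z + H\right) + Z\right) = - 6 \left(\left(H + Z\right) + Z\right) = - 6 \left(H + 2 Z\right) = - 12 Z - 6 H$)
$\frac{1}{n{\left(6 \cdot 3 a,E{\left(-12 \right)} \right)}} = \frac{1}{- 12 \cdot 6 \cdot 3 \cdot \frac{1}{2} - 6 \frac{2}{-4 - 12}} = \frac{1}{- 12 \cdot 18 \cdot \frac{1}{2} - 6 \frac{2}{-16}} = \frac{1}{\left(-12\right) 9 - 6 \cdot 2 \left(- \frac{1}{16}\right)} = \frac{1}{-108 - - \frac{3}{4}} = \frac{1}{-108 + \frac{3}{4}} = \frac{1}{- \frac{429}{4}} = - \frac{4}{429}$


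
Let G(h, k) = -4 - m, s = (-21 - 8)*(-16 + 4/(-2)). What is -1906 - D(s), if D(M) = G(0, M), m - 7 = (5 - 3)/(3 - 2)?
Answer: -1893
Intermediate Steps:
m = 9 (m = 7 + (5 - 3)/(3 - 2) = 7 + 2/1 = 7 + 2*1 = 7 + 2 = 9)
s = 522 (s = -29*(-16 + 4*(-1/2)) = -29*(-16 - 2) = -29*(-18) = 522)
G(h, k) = -13 (G(h, k) = -4 - 1*9 = -4 - 9 = -13)
D(M) = -13
-1906 - D(s) = -1906 - 1*(-13) = -1906 + 13 = -1893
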